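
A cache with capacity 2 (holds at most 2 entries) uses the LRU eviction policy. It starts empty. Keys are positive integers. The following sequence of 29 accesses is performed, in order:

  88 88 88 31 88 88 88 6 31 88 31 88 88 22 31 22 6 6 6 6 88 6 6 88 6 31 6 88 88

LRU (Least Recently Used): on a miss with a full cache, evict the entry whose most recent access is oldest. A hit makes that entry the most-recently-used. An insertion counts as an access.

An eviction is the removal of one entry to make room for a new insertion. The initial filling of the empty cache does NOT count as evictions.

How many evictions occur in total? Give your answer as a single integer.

Answer: 9

Derivation:
LRU simulation (capacity=2):
  1. access 88: MISS. Cache (LRU->MRU): [88]
  2. access 88: HIT. Cache (LRU->MRU): [88]
  3. access 88: HIT. Cache (LRU->MRU): [88]
  4. access 31: MISS. Cache (LRU->MRU): [88 31]
  5. access 88: HIT. Cache (LRU->MRU): [31 88]
  6. access 88: HIT. Cache (LRU->MRU): [31 88]
  7. access 88: HIT. Cache (LRU->MRU): [31 88]
  8. access 6: MISS, evict 31. Cache (LRU->MRU): [88 6]
  9. access 31: MISS, evict 88. Cache (LRU->MRU): [6 31]
  10. access 88: MISS, evict 6. Cache (LRU->MRU): [31 88]
  11. access 31: HIT. Cache (LRU->MRU): [88 31]
  12. access 88: HIT. Cache (LRU->MRU): [31 88]
  13. access 88: HIT. Cache (LRU->MRU): [31 88]
  14. access 22: MISS, evict 31. Cache (LRU->MRU): [88 22]
  15. access 31: MISS, evict 88. Cache (LRU->MRU): [22 31]
  16. access 22: HIT. Cache (LRU->MRU): [31 22]
  17. access 6: MISS, evict 31. Cache (LRU->MRU): [22 6]
  18. access 6: HIT. Cache (LRU->MRU): [22 6]
  19. access 6: HIT. Cache (LRU->MRU): [22 6]
  20. access 6: HIT. Cache (LRU->MRU): [22 6]
  21. access 88: MISS, evict 22. Cache (LRU->MRU): [6 88]
  22. access 6: HIT. Cache (LRU->MRU): [88 6]
  23. access 6: HIT. Cache (LRU->MRU): [88 6]
  24. access 88: HIT. Cache (LRU->MRU): [6 88]
  25. access 6: HIT. Cache (LRU->MRU): [88 6]
  26. access 31: MISS, evict 88. Cache (LRU->MRU): [6 31]
  27. access 6: HIT. Cache (LRU->MRU): [31 6]
  28. access 88: MISS, evict 31. Cache (LRU->MRU): [6 88]
  29. access 88: HIT. Cache (LRU->MRU): [6 88]
Total: 18 hits, 11 misses, 9 evictions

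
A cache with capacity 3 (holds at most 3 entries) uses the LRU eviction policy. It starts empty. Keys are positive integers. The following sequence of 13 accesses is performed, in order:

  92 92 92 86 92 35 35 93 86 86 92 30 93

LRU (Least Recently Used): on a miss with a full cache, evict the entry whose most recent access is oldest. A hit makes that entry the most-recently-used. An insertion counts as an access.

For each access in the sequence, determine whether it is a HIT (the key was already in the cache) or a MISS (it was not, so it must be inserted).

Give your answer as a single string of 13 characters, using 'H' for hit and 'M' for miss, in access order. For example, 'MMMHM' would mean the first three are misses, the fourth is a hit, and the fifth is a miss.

Answer: MHHMHMHMMHMMM

Derivation:
LRU simulation (capacity=3):
  1. access 92: MISS. Cache (LRU->MRU): [92]
  2. access 92: HIT. Cache (LRU->MRU): [92]
  3. access 92: HIT. Cache (LRU->MRU): [92]
  4. access 86: MISS. Cache (LRU->MRU): [92 86]
  5. access 92: HIT. Cache (LRU->MRU): [86 92]
  6. access 35: MISS. Cache (LRU->MRU): [86 92 35]
  7. access 35: HIT. Cache (LRU->MRU): [86 92 35]
  8. access 93: MISS, evict 86. Cache (LRU->MRU): [92 35 93]
  9. access 86: MISS, evict 92. Cache (LRU->MRU): [35 93 86]
  10. access 86: HIT. Cache (LRU->MRU): [35 93 86]
  11. access 92: MISS, evict 35. Cache (LRU->MRU): [93 86 92]
  12. access 30: MISS, evict 93. Cache (LRU->MRU): [86 92 30]
  13. access 93: MISS, evict 86. Cache (LRU->MRU): [92 30 93]
Total: 5 hits, 8 misses, 5 evictions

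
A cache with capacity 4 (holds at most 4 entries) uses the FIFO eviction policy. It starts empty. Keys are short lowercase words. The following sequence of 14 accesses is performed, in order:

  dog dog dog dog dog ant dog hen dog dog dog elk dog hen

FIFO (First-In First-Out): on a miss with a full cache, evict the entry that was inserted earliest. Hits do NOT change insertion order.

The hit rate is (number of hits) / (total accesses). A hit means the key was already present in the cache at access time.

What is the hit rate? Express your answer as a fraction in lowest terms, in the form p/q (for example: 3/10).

Answer: 5/7

Derivation:
FIFO simulation (capacity=4):
  1. access dog: MISS. Cache (old->new): [dog]
  2. access dog: HIT. Cache (old->new): [dog]
  3. access dog: HIT. Cache (old->new): [dog]
  4. access dog: HIT. Cache (old->new): [dog]
  5. access dog: HIT. Cache (old->new): [dog]
  6. access ant: MISS. Cache (old->new): [dog ant]
  7. access dog: HIT. Cache (old->new): [dog ant]
  8. access hen: MISS. Cache (old->new): [dog ant hen]
  9. access dog: HIT. Cache (old->new): [dog ant hen]
  10. access dog: HIT. Cache (old->new): [dog ant hen]
  11. access dog: HIT. Cache (old->new): [dog ant hen]
  12. access elk: MISS. Cache (old->new): [dog ant hen elk]
  13. access dog: HIT. Cache (old->new): [dog ant hen elk]
  14. access hen: HIT. Cache (old->new): [dog ant hen elk]
Total: 10 hits, 4 misses, 0 evictions

Hit rate = 10/14 = 5/7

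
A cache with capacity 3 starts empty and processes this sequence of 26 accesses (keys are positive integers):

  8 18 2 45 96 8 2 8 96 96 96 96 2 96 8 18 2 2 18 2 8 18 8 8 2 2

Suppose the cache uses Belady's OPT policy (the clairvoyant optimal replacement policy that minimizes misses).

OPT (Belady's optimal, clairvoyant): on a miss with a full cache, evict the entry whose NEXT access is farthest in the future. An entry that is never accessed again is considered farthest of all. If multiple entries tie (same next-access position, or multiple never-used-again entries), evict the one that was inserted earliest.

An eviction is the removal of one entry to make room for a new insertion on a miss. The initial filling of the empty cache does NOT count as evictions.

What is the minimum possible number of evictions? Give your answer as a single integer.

Answer: 3

Derivation:
OPT (Belady) simulation (capacity=3):
  1. access 8: MISS. Cache: [8]
  2. access 18: MISS. Cache: [8 18]
  3. access 2: MISS. Cache: [8 18 2]
  4. access 45: MISS, evict 18 (next use: step 16). Cache: [8 2 45]
  5. access 96: MISS, evict 45 (next use: never). Cache: [8 2 96]
  6. access 8: HIT. Next use of 8: step 8. Cache: [8 2 96]
  7. access 2: HIT. Next use of 2: step 13. Cache: [8 2 96]
  8. access 8: HIT. Next use of 8: step 15. Cache: [8 2 96]
  9. access 96: HIT. Next use of 96: step 10. Cache: [8 2 96]
  10. access 96: HIT. Next use of 96: step 11. Cache: [8 2 96]
  11. access 96: HIT. Next use of 96: step 12. Cache: [8 2 96]
  12. access 96: HIT. Next use of 96: step 14. Cache: [8 2 96]
  13. access 2: HIT. Next use of 2: step 17. Cache: [8 2 96]
  14. access 96: HIT. Next use of 96: never. Cache: [8 2 96]
  15. access 8: HIT. Next use of 8: step 21. Cache: [8 2 96]
  16. access 18: MISS, evict 96 (next use: never). Cache: [8 2 18]
  17. access 2: HIT. Next use of 2: step 18. Cache: [8 2 18]
  18. access 2: HIT. Next use of 2: step 20. Cache: [8 2 18]
  19. access 18: HIT. Next use of 18: step 22. Cache: [8 2 18]
  20. access 2: HIT. Next use of 2: step 25. Cache: [8 2 18]
  21. access 8: HIT. Next use of 8: step 23. Cache: [8 2 18]
  22. access 18: HIT. Next use of 18: never. Cache: [8 2 18]
  23. access 8: HIT. Next use of 8: step 24. Cache: [8 2 18]
  24. access 8: HIT. Next use of 8: never. Cache: [8 2 18]
  25. access 2: HIT. Next use of 2: step 26. Cache: [8 2 18]
  26. access 2: HIT. Next use of 2: never. Cache: [8 2 18]
Total: 20 hits, 6 misses, 3 evictions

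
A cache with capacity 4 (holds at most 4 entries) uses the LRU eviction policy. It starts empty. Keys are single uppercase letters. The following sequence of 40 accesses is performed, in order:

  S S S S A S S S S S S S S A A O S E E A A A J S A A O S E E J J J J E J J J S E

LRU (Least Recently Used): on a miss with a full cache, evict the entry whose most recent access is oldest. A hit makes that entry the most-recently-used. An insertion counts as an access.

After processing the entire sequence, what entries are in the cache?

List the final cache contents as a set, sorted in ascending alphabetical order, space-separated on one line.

Answer: E J O S

Derivation:
LRU simulation (capacity=4):
  1. access S: MISS. Cache (LRU->MRU): [S]
  2. access S: HIT. Cache (LRU->MRU): [S]
  3. access S: HIT. Cache (LRU->MRU): [S]
  4. access S: HIT. Cache (LRU->MRU): [S]
  5. access A: MISS. Cache (LRU->MRU): [S A]
  6. access S: HIT. Cache (LRU->MRU): [A S]
  7. access S: HIT. Cache (LRU->MRU): [A S]
  8. access S: HIT. Cache (LRU->MRU): [A S]
  9. access S: HIT. Cache (LRU->MRU): [A S]
  10. access S: HIT. Cache (LRU->MRU): [A S]
  11. access S: HIT. Cache (LRU->MRU): [A S]
  12. access S: HIT. Cache (LRU->MRU): [A S]
  13. access S: HIT. Cache (LRU->MRU): [A S]
  14. access A: HIT. Cache (LRU->MRU): [S A]
  15. access A: HIT. Cache (LRU->MRU): [S A]
  16. access O: MISS. Cache (LRU->MRU): [S A O]
  17. access S: HIT. Cache (LRU->MRU): [A O S]
  18. access E: MISS. Cache (LRU->MRU): [A O S E]
  19. access E: HIT. Cache (LRU->MRU): [A O S E]
  20. access A: HIT. Cache (LRU->MRU): [O S E A]
  21. access A: HIT. Cache (LRU->MRU): [O S E A]
  22. access A: HIT. Cache (LRU->MRU): [O S E A]
  23. access J: MISS, evict O. Cache (LRU->MRU): [S E A J]
  24. access S: HIT. Cache (LRU->MRU): [E A J S]
  25. access A: HIT. Cache (LRU->MRU): [E J S A]
  26. access A: HIT. Cache (LRU->MRU): [E J S A]
  27. access O: MISS, evict E. Cache (LRU->MRU): [J S A O]
  28. access S: HIT. Cache (LRU->MRU): [J A O S]
  29. access E: MISS, evict J. Cache (LRU->MRU): [A O S E]
  30. access E: HIT. Cache (LRU->MRU): [A O S E]
  31. access J: MISS, evict A. Cache (LRU->MRU): [O S E J]
  32. access J: HIT. Cache (LRU->MRU): [O S E J]
  33. access J: HIT. Cache (LRU->MRU): [O S E J]
  34. access J: HIT. Cache (LRU->MRU): [O S E J]
  35. access E: HIT. Cache (LRU->MRU): [O S J E]
  36. access J: HIT. Cache (LRU->MRU): [O S E J]
  37. access J: HIT. Cache (LRU->MRU): [O S E J]
  38. access J: HIT. Cache (LRU->MRU): [O S E J]
  39. access S: HIT. Cache (LRU->MRU): [O E J S]
  40. access E: HIT. Cache (LRU->MRU): [O J S E]
Total: 32 hits, 8 misses, 4 evictions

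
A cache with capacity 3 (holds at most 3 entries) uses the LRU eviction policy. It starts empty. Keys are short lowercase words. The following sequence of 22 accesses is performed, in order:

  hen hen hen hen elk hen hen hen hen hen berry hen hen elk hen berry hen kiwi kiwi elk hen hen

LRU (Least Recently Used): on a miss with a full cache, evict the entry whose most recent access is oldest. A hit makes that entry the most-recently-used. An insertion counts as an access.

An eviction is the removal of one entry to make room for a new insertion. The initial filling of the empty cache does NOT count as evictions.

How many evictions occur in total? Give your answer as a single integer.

Answer: 2

Derivation:
LRU simulation (capacity=3):
  1. access hen: MISS. Cache (LRU->MRU): [hen]
  2. access hen: HIT. Cache (LRU->MRU): [hen]
  3. access hen: HIT. Cache (LRU->MRU): [hen]
  4. access hen: HIT. Cache (LRU->MRU): [hen]
  5. access elk: MISS. Cache (LRU->MRU): [hen elk]
  6. access hen: HIT. Cache (LRU->MRU): [elk hen]
  7. access hen: HIT. Cache (LRU->MRU): [elk hen]
  8. access hen: HIT. Cache (LRU->MRU): [elk hen]
  9. access hen: HIT. Cache (LRU->MRU): [elk hen]
  10. access hen: HIT. Cache (LRU->MRU): [elk hen]
  11. access berry: MISS. Cache (LRU->MRU): [elk hen berry]
  12. access hen: HIT. Cache (LRU->MRU): [elk berry hen]
  13. access hen: HIT. Cache (LRU->MRU): [elk berry hen]
  14. access elk: HIT. Cache (LRU->MRU): [berry hen elk]
  15. access hen: HIT. Cache (LRU->MRU): [berry elk hen]
  16. access berry: HIT. Cache (LRU->MRU): [elk hen berry]
  17. access hen: HIT. Cache (LRU->MRU): [elk berry hen]
  18. access kiwi: MISS, evict elk. Cache (LRU->MRU): [berry hen kiwi]
  19. access kiwi: HIT. Cache (LRU->MRU): [berry hen kiwi]
  20. access elk: MISS, evict berry. Cache (LRU->MRU): [hen kiwi elk]
  21. access hen: HIT. Cache (LRU->MRU): [kiwi elk hen]
  22. access hen: HIT. Cache (LRU->MRU): [kiwi elk hen]
Total: 17 hits, 5 misses, 2 evictions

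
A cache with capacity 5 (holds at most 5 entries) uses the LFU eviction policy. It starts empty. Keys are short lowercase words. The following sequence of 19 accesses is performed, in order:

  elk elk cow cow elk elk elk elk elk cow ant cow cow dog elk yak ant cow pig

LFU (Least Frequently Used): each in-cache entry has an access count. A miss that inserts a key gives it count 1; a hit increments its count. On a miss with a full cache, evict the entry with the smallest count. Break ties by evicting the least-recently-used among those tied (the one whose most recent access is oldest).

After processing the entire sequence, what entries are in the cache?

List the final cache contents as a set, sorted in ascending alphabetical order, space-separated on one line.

Answer: ant cow elk pig yak

Derivation:
LFU simulation (capacity=5):
  1. access elk: MISS. Cache: [elk(c=1)]
  2. access elk: HIT, count now 2. Cache: [elk(c=2)]
  3. access cow: MISS. Cache: [cow(c=1) elk(c=2)]
  4. access cow: HIT, count now 2. Cache: [elk(c=2) cow(c=2)]
  5. access elk: HIT, count now 3. Cache: [cow(c=2) elk(c=3)]
  6. access elk: HIT, count now 4. Cache: [cow(c=2) elk(c=4)]
  7. access elk: HIT, count now 5. Cache: [cow(c=2) elk(c=5)]
  8. access elk: HIT, count now 6. Cache: [cow(c=2) elk(c=6)]
  9. access elk: HIT, count now 7. Cache: [cow(c=2) elk(c=7)]
  10. access cow: HIT, count now 3. Cache: [cow(c=3) elk(c=7)]
  11. access ant: MISS. Cache: [ant(c=1) cow(c=3) elk(c=7)]
  12. access cow: HIT, count now 4. Cache: [ant(c=1) cow(c=4) elk(c=7)]
  13. access cow: HIT, count now 5. Cache: [ant(c=1) cow(c=5) elk(c=7)]
  14. access dog: MISS. Cache: [ant(c=1) dog(c=1) cow(c=5) elk(c=7)]
  15. access elk: HIT, count now 8. Cache: [ant(c=1) dog(c=1) cow(c=5) elk(c=8)]
  16. access yak: MISS. Cache: [ant(c=1) dog(c=1) yak(c=1) cow(c=5) elk(c=8)]
  17. access ant: HIT, count now 2. Cache: [dog(c=1) yak(c=1) ant(c=2) cow(c=5) elk(c=8)]
  18. access cow: HIT, count now 6. Cache: [dog(c=1) yak(c=1) ant(c=2) cow(c=6) elk(c=8)]
  19. access pig: MISS, evict dog(c=1). Cache: [yak(c=1) pig(c=1) ant(c=2) cow(c=6) elk(c=8)]
Total: 13 hits, 6 misses, 1 evictions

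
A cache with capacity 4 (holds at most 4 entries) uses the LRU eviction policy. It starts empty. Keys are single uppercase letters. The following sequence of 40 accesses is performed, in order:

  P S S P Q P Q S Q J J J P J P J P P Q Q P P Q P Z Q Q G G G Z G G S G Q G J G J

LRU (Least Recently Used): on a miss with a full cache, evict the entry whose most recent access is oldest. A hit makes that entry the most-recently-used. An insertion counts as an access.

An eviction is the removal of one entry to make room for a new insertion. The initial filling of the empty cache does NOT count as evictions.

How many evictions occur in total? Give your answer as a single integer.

LRU simulation (capacity=4):
  1. access P: MISS. Cache (LRU->MRU): [P]
  2. access S: MISS. Cache (LRU->MRU): [P S]
  3. access S: HIT. Cache (LRU->MRU): [P S]
  4. access P: HIT. Cache (LRU->MRU): [S P]
  5. access Q: MISS. Cache (LRU->MRU): [S P Q]
  6. access P: HIT. Cache (LRU->MRU): [S Q P]
  7. access Q: HIT. Cache (LRU->MRU): [S P Q]
  8. access S: HIT. Cache (LRU->MRU): [P Q S]
  9. access Q: HIT. Cache (LRU->MRU): [P S Q]
  10. access J: MISS. Cache (LRU->MRU): [P S Q J]
  11. access J: HIT. Cache (LRU->MRU): [P S Q J]
  12. access J: HIT. Cache (LRU->MRU): [P S Q J]
  13. access P: HIT. Cache (LRU->MRU): [S Q J P]
  14. access J: HIT. Cache (LRU->MRU): [S Q P J]
  15. access P: HIT. Cache (LRU->MRU): [S Q J P]
  16. access J: HIT. Cache (LRU->MRU): [S Q P J]
  17. access P: HIT. Cache (LRU->MRU): [S Q J P]
  18. access P: HIT. Cache (LRU->MRU): [S Q J P]
  19. access Q: HIT. Cache (LRU->MRU): [S J P Q]
  20. access Q: HIT. Cache (LRU->MRU): [S J P Q]
  21. access P: HIT. Cache (LRU->MRU): [S J Q P]
  22. access P: HIT. Cache (LRU->MRU): [S J Q P]
  23. access Q: HIT. Cache (LRU->MRU): [S J P Q]
  24. access P: HIT. Cache (LRU->MRU): [S J Q P]
  25. access Z: MISS, evict S. Cache (LRU->MRU): [J Q P Z]
  26. access Q: HIT. Cache (LRU->MRU): [J P Z Q]
  27. access Q: HIT. Cache (LRU->MRU): [J P Z Q]
  28. access G: MISS, evict J. Cache (LRU->MRU): [P Z Q G]
  29. access G: HIT. Cache (LRU->MRU): [P Z Q G]
  30. access G: HIT. Cache (LRU->MRU): [P Z Q G]
  31. access Z: HIT. Cache (LRU->MRU): [P Q G Z]
  32. access G: HIT. Cache (LRU->MRU): [P Q Z G]
  33. access G: HIT. Cache (LRU->MRU): [P Q Z G]
  34. access S: MISS, evict P. Cache (LRU->MRU): [Q Z G S]
  35. access G: HIT. Cache (LRU->MRU): [Q Z S G]
  36. access Q: HIT. Cache (LRU->MRU): [Z S G Q]
  37. access G: HIT. Cache (LRU->MRU): [Z S Q G]
  38. access J: MISS, evict Z. Cache (LRU->MRU): [S Q G J]
  39. access G: HIT. Cache (LRU->MRU): [S Q J G]
  40. access J: HIT. Cache (LRU->MRU): [S Q G J]
Total: 32 hits, 8 misses, 4 evictions

Answer: 4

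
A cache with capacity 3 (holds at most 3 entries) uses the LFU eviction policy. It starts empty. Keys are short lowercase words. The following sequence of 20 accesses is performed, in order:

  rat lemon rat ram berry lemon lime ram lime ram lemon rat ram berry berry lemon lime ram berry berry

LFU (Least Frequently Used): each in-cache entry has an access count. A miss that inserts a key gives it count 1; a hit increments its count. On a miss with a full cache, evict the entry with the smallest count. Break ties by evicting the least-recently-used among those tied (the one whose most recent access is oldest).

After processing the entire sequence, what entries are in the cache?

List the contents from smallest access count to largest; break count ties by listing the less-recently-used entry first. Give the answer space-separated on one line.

Answer: lime ram berry

Derivation:
LFU simulation (capacity=3):
  1. access rat: MISS. Cache: [rat(c=1)]
  2. access lemon: MISS. Cache: [rat(c=1) lemon(c=1)]
  3. access rat: HIT, count now 2. Cache: [lemon(c=1) rat(c=2)]
  4. access ram: MISS. Cache: [lemon(c=1) ram(c=1) rat(c=2)]
  5. access berry: MISS, evict lemon(c=1). Cache: [ram(c=1) berry(c=1) rat(c=2)]
  6. access lemon: MISS, evict ram(c=1). Cache: [berry(c=1) lemon(c=1) rat(c=2)]
  7. access lime: MISS, evict berry(c=1). Cache: [lemon(c=1) lime(c=1) rat(c=2)]
  8. access ram: MISS, evict lemon(c=1). Cache: [lime(c=1) ram(c=1) rat(c=2)]
  9. access lime: HIT, count now 2. Cache: [ram(c=1) rat(c=2) lime(c=2)]
  10. access ram: HIT, count now 2. Cache: [rat(c=2) lime(c=2) ram(c=2)]
  11. access lemon: MISS, evict rat(c=2). Cache: [lemon(c=1) lime(c=2) ram(c=2)]
  12. access rat: MISS, evict lemon(c=1). Cache: [rat(c=1) lime(c=2) ram(c=2)]
  13. access ram: HIT, count now 3. Cache: [rat(c=1) lime(c=2) ram(c=3)]
  14. access berry: MISS, evict rat(c=1). Cache: [berry(c=1) lime(c=2) ram(c=3)]
  15. access berry: HIT, count now 2. Cache: [lime(c=2) berry(c=2) ram(c=3)]
  16. access lemon: MISS, evict lime(c=2). Cache: [lemon(c=1) berry(c=2) ram(c=3)]
  17. access lime: MISS, evict lemon(c=1). Cache: [lime(c=1) berry(c=2) ram(c=3)]
  18. access ram: HIT, count now 4. Cache: [lime(c=1) berry(c=2) ram(c=4)]
  19. access berry: HIT, count now 3. Cache: [lime(c=1) berry(c=3) ram(c=4)]
  20. access berry: HIT, count now 4. Cache: [lime(c=1) ram(c=4) berry(c=4)]
Total: 8 hits, 12 misses, 9 evictions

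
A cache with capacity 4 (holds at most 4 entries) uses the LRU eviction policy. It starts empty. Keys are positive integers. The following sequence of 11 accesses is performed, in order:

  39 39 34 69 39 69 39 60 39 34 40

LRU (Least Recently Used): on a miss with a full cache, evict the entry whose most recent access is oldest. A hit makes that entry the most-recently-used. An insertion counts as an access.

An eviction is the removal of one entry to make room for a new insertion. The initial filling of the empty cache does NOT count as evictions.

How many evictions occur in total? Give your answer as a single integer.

Answer: 1

Derivation:
LRU simulation (capacity=4):
  1. access 39: MISS. Cache (LRU->MRU): [39]
  2. access 39: HIT. Cache (LRU->MRU): [39]
  3. access 34: MISS. Cache (LRU->MRU): [39 34]
  4. access 69: MISS. Cache (LRU->MRU): [39 34 69]
  5. access 39: HIT. Cache (LRU->MRU): [34 69 39]
  6. access 69: HIT. Cache (LRU->MRU): [34 39 69]
  7. access 39: HIT. Cache (LRU->MRU): [34 69 39]
  8. access 60: MISS. Cache (LRU->MRU): [34 69 39 60]
  9. access 39: HIT. Cache (LRU->MRU): [34 69 60 39]
  10. access 34: HIT. Cache (LRU->MRU): [69 60 39 34]
  11. access 40: MISS, evict 69. Cache (LRU->MRU): [60 39 34 40]
Total: 6 hits, 5 misses, 1 evictions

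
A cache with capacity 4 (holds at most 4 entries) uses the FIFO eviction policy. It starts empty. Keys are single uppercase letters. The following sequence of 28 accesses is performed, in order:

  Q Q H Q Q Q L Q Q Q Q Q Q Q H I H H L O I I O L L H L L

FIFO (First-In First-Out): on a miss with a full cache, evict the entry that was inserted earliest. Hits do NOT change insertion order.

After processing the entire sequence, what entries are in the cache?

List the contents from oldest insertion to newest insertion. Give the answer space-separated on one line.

Answer: H L I O

Derivation:
FIFO simulation (capacity=4):
  1. access Q: MISS. Cache (old->new): [Q]
  2. access Q: HIT. Cache (old->new): [Q]
  3. access H: MISS. Cache (old->new): [Q H]
  4. access Q: HIT. Cache (old->new): [Q H]
  5. access Q: HIT. Cache (old->new): [Q H]
  6. access Q: HIT. Cache (old->new): [Q H]
  7. access L: MISS. Cache (old->new): [Q H L]
  8. access Q: HIT. Cache (old->new): [Q H L]
  9. access Q: HIT. Cache (old->new): [Q H L]
  10. access Q: HIT. Cache (old->new): [Q H L]
  11. access Q: HIT. Cache (old->new): [Q H L]
  12. access Q: HIT. Cache (old->new): [Q H L]
  13. access Q: HIT. Cache (old->new): [Q H L]
  14. access Q: HIT. Cache (old->new): [Q H L]
  15. access H: HIT. Cache (old->new): [Q H L]
  16. access I: MISS. Cache (old->new): [Q H L I]
  17. access H: HIT. Cache (old->new): [Q H L I]
  18. access H: HIT. Cache (old->new): [Q H L I]
  19. access L: HIT. Cache (old->new): [Q H L I]
  20. access O: MISS, evict Q. Cache (old->new): [H L I O]
  21. access I: HIT. Cache (old->new): [H L I O]
  22. access I: HIT. Cache (old->new): [H L I O]
  23. access O: HIT. Cache (old->new): [H L I O]
  24. access L: HIT. Cache (old->new): [H L I O]
  25. access L: HIT. Cache (old->new): [H L I O]
  26. access H: HIT. Cache (old->new): [H L I O]
  27. access L: HIT. Cache (old->new): [H L I O]
  28. access L: HIT. Cache (old->new): [H L I O]
Total: 23 hits, 5 misses, 1 evictions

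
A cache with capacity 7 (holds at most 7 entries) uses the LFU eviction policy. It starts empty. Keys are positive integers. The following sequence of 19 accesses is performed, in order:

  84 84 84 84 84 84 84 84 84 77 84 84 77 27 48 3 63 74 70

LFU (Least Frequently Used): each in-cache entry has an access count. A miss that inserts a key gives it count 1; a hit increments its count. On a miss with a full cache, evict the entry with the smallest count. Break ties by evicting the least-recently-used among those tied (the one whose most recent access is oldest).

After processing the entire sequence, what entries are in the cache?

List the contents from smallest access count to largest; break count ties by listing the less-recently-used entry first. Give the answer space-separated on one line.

LFU simulation (capacity=7):
  1. access 84: MISS. Cache: [84(c=1)]
  2. access 84: HIT, count now 2. Cache: [84(c=2)]
  3. access 84: HIT, count now 3. Cache: [84(c=3)]
  4. access 84: HIT, count now 4. Cache: [84(c=4)]
  5. access 84: HIT, count now 5. Cache: [84(c=5)]
  6. access 84: HIT, count now 6. Cache: [84(c=6)]
  7. access 84: HIT, count now 7. Cache: [84(c=7)]
  8. access 84: HIT, count now 8. Cache: [84(c=8)]
  9. access 84: HIT, count now 9. Cache: [84(c=9)]
  10. access 77: MISS. Cache: [77(c=1) 84(c=9)]
  11. access 84: HIT, count now 10. Cache: [77(c=1) 84(c=10)]
  12. access 84: HIT, count now 11. Cache: [77(c=1) 84(c=11)]
  13. access 77: HIT, count now 2. Cache: [77(c=2) 84(c=11)]
  14. access 27: MISS. Cache: [27(c=1) 77(c=2) 84(c=11)]
  15. access 48: MISS. Cache: [27(c=1) 48(c=1) 77(c=2) 84(c=11)]
  16. access 3: MISS. Cache: [27(c=1) 48(c=1) 3(c=1) 77(c=2) 84(c=11)]
  17. access 63: MISS. Cache: [27(c=1) 48(c=1) 3(c=1) 63(c=1) 77(c=2) 84(c=11)]
  18. access 74: MISS. Cache: [27(c=1) 48(c=1) 3(c=1) 63(c=1) 74(c=1) 77(c=2) 84(c=11)]
  19. access 70: MISS, evict 27(c=1). Cache: [48(c=1) 3(c=1) 63(c=1) 74(c=1) 70(c=1) 77(c=2) 84(c=11)]
Total: 11 hits, 8 misses, 1 evictions

Answer: 48 3 63 74 70 77 84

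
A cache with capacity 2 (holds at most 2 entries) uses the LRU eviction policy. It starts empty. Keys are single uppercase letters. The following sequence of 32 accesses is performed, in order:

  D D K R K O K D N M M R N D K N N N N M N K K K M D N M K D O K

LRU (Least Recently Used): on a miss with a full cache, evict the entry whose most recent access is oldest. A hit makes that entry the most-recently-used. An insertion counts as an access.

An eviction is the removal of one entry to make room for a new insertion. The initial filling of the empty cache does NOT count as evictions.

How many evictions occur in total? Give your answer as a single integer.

LRU simulation (capacity=2):
  1. access D: MISS. Cache (LRU->MRU): [D]
  2. access D: HIT. Cache (LRU->MRU): [D]
  3. access K: MISS. Cache (LRU->MRU): [D K]
  4. access R: MISS, evict D. Cache (LRU->MRU): [K R]
  5. access K: HIT. Cache (LRU->MRU): [R K]
  6. access O: MISS, evict R. Cache (LRU->MRU): [K O]
  7. access K: HIT. Cache (LRU->MRU): [O K]
  8. access D: MISS, evict O. Cache (LRU->MRU): [K D]
  9. access N: MISS, evict K. Cache (LRU->MRU): [D N]
  10. access M: MISS, evict D. Cache (LRU->MRU): [N M]
  11. access M: HIT. Cache (LRU->MRU): [N M]
  12. access R: MISS, evict N. Cache (LRU->MRU): [M R]
  13. access N: MISS, evict M. Cache (LRU->MRU): [R N]
  14. access D: MISS, evict R. Cache (LRU->MRU): [N D]
  15. access K: MISS, evict N. Cache (LRU->MRU): [D K]
  16. access N: MISS, evict D. Cache (LRU->MRU): [K N]
  17. access N: HIT. Cache (LRU->MRU): [K N]
  18. access N: HIT. Cache (LRU->MRU): [K N]
  19. access N: HIT. Cache (LRU->MRU): [K N]
  20. access M: MISS, evict K. Cache (LRU->MRU): [N M]
  21. access N: HIT. Cache (LRU->MRU): [M N]
  22. access K: MISS, evict M. Cache (LRU->MRU): [N K]
  23. access K: HIT. Cache (LRU->MRU): [N K]
  24. access K: HIT. Cache (LRU->MRU): [N K]
  25. access M: MISS, evict N. Cache (LRU->MRU): [K M]
  26. access D: MISS, evict K. Cache (LRU->MRU): [M D]
  27. access N: MISS, evict M. Cache (LRU->MRU): [D N]
  28. access M: MISS, evict D. Cache (LRU->MRU): [N M]
  29. access K: MISS, evict N. Cache (LRU->MRU): [M K]
  30. access D: MISS, evict M. Cache (LRU->MRU): [K D]
  31. access O: MISS, evict K. Cache (LRU->MRU): [D O]
  32. access K: MISS, evict D. Cache (LRU->MRU): [O K]
Total: 10 hits, 22 misses, 20 evictions

Answer: 20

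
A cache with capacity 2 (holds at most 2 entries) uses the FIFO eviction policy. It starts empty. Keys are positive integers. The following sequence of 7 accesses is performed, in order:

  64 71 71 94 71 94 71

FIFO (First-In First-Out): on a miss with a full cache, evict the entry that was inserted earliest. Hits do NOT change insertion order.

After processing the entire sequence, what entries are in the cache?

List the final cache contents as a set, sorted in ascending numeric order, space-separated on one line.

FIFO simulation (capacity=2):
  1. access 64: MISS. Cache (old->new): [64]
  2. access 71: MISS. Cache (old->new): [64 71]
  3. access 71: HIT. Cache (old->new): [64 71]
  4. access 94: MISS, evict 64. Cache (old->new): [71 94]
  5. access 71: HIT. Cache (old->new): [71 94]
  6. access 94: HIT. Cache (old->new): [71 94]
  7. access 71: HIT. Cache (old->new): [71 94]
Total: 4 hits, 3 misses, 1 evictions

Answer: 71 94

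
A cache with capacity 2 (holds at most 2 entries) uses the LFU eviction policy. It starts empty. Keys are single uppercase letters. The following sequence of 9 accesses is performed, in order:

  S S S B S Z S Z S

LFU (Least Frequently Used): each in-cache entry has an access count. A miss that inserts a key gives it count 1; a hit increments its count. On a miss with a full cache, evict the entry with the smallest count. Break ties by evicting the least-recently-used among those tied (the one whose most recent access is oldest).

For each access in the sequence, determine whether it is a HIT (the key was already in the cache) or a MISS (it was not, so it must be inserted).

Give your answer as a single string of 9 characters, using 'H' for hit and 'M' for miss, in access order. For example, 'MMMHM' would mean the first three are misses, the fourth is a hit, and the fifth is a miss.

LFU simulation (capacity=2):
  1. access S: MISS. Cache: [S(c=1)]
  2. access S: HIT, count now 2. Cache: [S(c=2)]
  3. access S: HIT, count now 3. Cache: [S(c=3)]
  4. access B: MISS. Cache: [B(c=1) S(c=3)]
  5. access S: HIT, count now 4. Cache: [B(c=1) S(c=4)]
  6. access Z: MISS, evict B(c=1). Cache: [Z(c=1) S(c=4)]
  7. access S: HIT, count now 5. Cache: [Z(c=1) S(c=5)]
  8. access Z: HIT, count now 2. Cache: [Z(c=2) S(c=5)]
  9. access S: HIT, count now 6. Cache: [Z(c=2) S(c=6)]
Total: 6 hits, 3 misses, 1 evictions

Answer: MHHMHMHHH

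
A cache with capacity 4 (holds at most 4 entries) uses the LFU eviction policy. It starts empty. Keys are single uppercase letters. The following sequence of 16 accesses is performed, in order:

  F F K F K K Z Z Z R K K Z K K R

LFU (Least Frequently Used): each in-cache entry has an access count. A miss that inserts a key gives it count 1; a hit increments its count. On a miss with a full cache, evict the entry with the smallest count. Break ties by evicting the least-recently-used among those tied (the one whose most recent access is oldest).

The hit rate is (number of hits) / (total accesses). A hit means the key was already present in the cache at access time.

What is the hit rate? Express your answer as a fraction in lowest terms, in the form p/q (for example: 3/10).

LFU simulation (capacity=4):
  1. access F: MISS. Cache: [F(c=1)]
  2. access F: HIT, count now 2. Cache: [F(c=2)]
  3. access K: MISS. Cache: [K(c=1) F(c=2)]
  4. access F: HIT, count now 3. Cache: [K(c=1) F(c=3)]
  5. access K: HIT, count now 2. Cache: [K(c=2) F(c=3)]
  6. access K: HIT, count now 3. Cache: [F(c=3) K(c=3)]
  7. access Z: MISS. Cache: [Z(c=1) F(c=3) K(c=3)]
  8. access Z: HIT, count now 2. Cache: [Z(c=2) F(c=3) K(c=3)]
  9. access Z: HIT, count now 3. Cache: [F(c=3) K(c=3) Z(c=3)]
  10. access R: MISS. Cache: [R(c=1) F(c=3) K(c=3) Z(c=3)]
  11. access K: HIT, count now 4. Cache: [R(c=1) F(c=3) Z(c=3) K(c=4)]
  12. access K: HIT, count now 5. Cache: [R(c=1) F(c=3) Z(c=3) K(c=5)]
  13. access Z: HIT, count now 4. Cache: [R(c=1) F(c=3) Z(c=4) K(c=5)]
  14. access K: HIT, count now 6. Cache: [R(c=1) F(c=3) Z(c=4) K(c=6)]
  15. access K: HIT, count now 7. Cache: [R(c=1) F(c=3) Z(c=4) K(c=7)]
  16. access R: HIT, count now 2. Cache: [R(c=2) F(c=3) Z(c=4) K(c=7)]
Total: 12 hits, 4 misses, 0 evictions

Hit rate = 12/16 = 3/4

Answer: 3/4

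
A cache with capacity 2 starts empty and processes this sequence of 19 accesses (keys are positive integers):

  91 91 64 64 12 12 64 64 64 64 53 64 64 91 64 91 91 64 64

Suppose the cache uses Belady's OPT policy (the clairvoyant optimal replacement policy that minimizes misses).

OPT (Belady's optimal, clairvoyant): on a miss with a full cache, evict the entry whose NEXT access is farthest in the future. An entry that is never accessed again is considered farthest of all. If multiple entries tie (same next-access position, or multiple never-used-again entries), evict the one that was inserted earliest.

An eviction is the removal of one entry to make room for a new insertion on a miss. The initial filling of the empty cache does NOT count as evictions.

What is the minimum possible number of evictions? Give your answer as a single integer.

OPT (Belady) simulation (capacity=2):
  1. access 91: MISS. Cache: [91]
  2. access 91: HIT. Next use of 91: step 14. Cache: [91]
  3. access 64: MISS. Cache: [91 64]
  4. access 64: HIT. Next use of 64: step 7. Cache: [91 64]
  5. access 12: MISS, evict 91 (next use: step 14). Cache: [64 12]
  6. access 12: HIT. Next use of 12: never. Cache: [64 12]
  7. access 64: HIT. Next use of 64: step 8. Cache: [64 12]
  8. access 64: HIT. Next use of 64: step 9. Cache: [64 12]
  9. access 64: HIT. Next use of 64: step 10. Cache: [64 12]
  10. access 64: HIT. Next use of 64: step 12. Cache: [64 12]
  11. access 53: MISS, evict 12 (next use: never). Cache: [64 53]
  12. access 64: HIT. Next use of 64: step 13. Cache: [64 53]
  13. access 64: HIT. Next use of 64: step 15. Cache: [64 53]
  14. access 91: MISS, evict 53 (next use: never). Cache: [64 91]
  15. access 64: HIT. Next use of 64: step 18. Cache: [64 91]
  16. access 91: HIT. Next use of 91: step 17. Cache: [64 91]
  17. access 91: HIT. Next use of 91: never. Cache: [64 91]
  18. access 64: HIT. Next use of 64: step 19. Cache: [64 91]
  19. access 64: HIT. Next use of 64: never. Cache: [64 91]
Total: 14 hits, 5 misses, 3 evictions

Answer: 3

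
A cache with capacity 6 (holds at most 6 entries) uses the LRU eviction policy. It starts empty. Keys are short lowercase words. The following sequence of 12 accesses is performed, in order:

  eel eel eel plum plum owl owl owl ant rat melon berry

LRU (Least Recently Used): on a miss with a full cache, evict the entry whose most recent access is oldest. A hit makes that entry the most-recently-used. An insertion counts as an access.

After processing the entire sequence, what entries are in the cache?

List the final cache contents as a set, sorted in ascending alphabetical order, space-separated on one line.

Answer: ant berry melon owl plum rat

Derivation:
LRU simulation (capacity=6):
  1. access eel: MISS. Cache (LRU->MRU): [eel]
  2. access eel: HIT. Cache (LRU->MRU): [eel]
  3. access eel: HIT. Cache (LRU->MRU): [eel]
  4. access plum: MISS. Cache (LRU->MRU): [eel plum]
  5. access plum: HIT. Cache (LRU->MRU): [eel plum]
  6. access owl: MISS. Cache (LRU->MRU): [eel plum owl]
  7. access owl: HIT. Cache (LRU->MRU): [eel plum owl]
  8. access owl: HIT. Cache (LRU->MRU): [eel plum owl]
  9. access ant: MISS. Cache (LRU->MRU): [eel plum owl ant]
  10. access rat: MISS. Cache (LRU->MRU): [eel plum owl ant rat]
  11. access melon: MISS. Cache (LRU->MRU): [eel plum owl ant rat melon]
  12. access berry: MISS, evict eel. Cache (LRU->MRU): [plum owl ant rat melon berry]
Total: 5 hits, 7 misses, 1 evictions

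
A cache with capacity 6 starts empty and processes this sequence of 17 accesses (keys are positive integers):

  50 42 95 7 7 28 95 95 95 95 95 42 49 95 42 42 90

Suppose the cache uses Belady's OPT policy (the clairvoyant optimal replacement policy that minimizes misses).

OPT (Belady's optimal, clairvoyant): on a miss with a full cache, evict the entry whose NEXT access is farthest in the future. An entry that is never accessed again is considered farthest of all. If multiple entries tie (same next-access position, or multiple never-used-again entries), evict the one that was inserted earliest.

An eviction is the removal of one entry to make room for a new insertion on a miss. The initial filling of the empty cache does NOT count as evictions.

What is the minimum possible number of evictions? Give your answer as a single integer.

OPT (Belady) simulation (capacity=6):
  1. access 50: MISS. Cache: [50]
  2. access 42: MISS. Cache: [50 42]
  3. access 95: MISS. Cache: [50 42 95]
  4. access 7: MISS. Cache: [50 42 95 7]
  5. access 7: HIT. Next use of 7: never. Cache: [50 42 95 7]
  6. access 28: MISS. Cache: [50 42 95 7 28]
  7. access 95: HIT. Next use of 95: step 8. Cache: [50 42 95 7 28]
  8. access 95: HIT. Next use of 95: step 9. Cache: [50 42 95 7 28]
  9. access 95: HIT. Next use of 95: step 10. Cache: [50 42 95 7 28]
  10. access 95: HIT. Next use of 95: step 11. Cache: [50 42 95 7 28]
  11. access 95: HIT. Next use of 95: step 14. Cache: [50 42 95 7 28]
  12. access 42: HIT. Next use of 42: step 15. Cache: [50 42 95 7 28]
  13. access 49: MISS. Cache: [50 42 95 7 28 49]
  14. access 95: HIT. Next use of 95: never. Cache: [50 42 95 7 28 49]
  15. access 42: HIT. Next use of 42: step 16. Cache: [50 42 95 7 28 49]
  16. access 42: HIT. Next use of 42: never. Cache: [50 42 95 7 28 49]
  17. access 90: MISS, evict 50 (next use: never). Cache: [42 95 7 28 49 90]
Total: 10 hits, 7 misses, 1 evictions

Answer: 1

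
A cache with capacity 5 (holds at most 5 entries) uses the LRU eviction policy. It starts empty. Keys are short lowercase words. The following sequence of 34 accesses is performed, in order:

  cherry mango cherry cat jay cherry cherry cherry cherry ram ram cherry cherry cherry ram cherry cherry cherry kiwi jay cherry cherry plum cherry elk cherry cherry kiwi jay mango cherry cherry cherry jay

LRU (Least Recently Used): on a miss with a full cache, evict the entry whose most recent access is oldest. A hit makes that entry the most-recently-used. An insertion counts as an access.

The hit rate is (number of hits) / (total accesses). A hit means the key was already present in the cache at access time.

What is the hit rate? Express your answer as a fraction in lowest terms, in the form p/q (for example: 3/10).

Answer: 25/34

Derivation:
LRU simulation (capacity=5):
  1. access cherry: MISS. Cache (LRU->MRU): [cherry]
  2. access mango: MISS. Cache (LRU->MRU): [cherry mango]
  3. access cherry: HIT. Cache (LRU->MRU): [mango cherry]
  4. access cat: MISS. Cache (LRU->MRU): [mango cherry cat]
  5. access jay: MISS. Cache (LRU->MRU): [mango cherry cat jay]
  6. access cherry: HIT. Cache (LRU->MRU): [mango cat jay cherry]
  7. access cherry: HIT. Cache (LRU->MRU): [mango cat jay cherry]
  8. access cherry: HIT. Cache (LRU->MRU): [mango cat jay cherry]
  9. access cherry: HIT. Cache (LRU->MRU): [mango cat jay cherry]
  10. access ram: MISS. Cache (LRU->MRU): [mango cat jay cherry ram]
  11. access ram: HIT. Cache (LRU->MRU): [mango cat jay cherry ram]
  12. access cherry: HIT. Cache (LRU->MRU): [mango cat jay ram cherry]
  13. access cherry: HIT. Cache (LRU->MRU): [mango cat jay ram cherry]
  14. access cherry: HIT. Cache (LRU->MRU): [mango cat jay ram cherry]
  15. access ram: HIT. Cache (LRU->MRU): [mango cat jay cherry ram]
  16. access cherry: HIT. Cache (LRU->MRU): [mango cat jay ram cherry]
  17. access cherry: HIT. Cache (LRU->MRU): [mango cat jay ram cherry]
  18. access cherry: HIT. Cache (LRU->MRU): [mango cat jay ram cherry]
  19. access kiwi: MISS, evict mango. Cache (LRU->MRU): [cat jay ram cherry kiwi]
  20. access jay: HIT. Cache (LRU->MRU): [cat ram cherry kiwi jay]
  21. access cherry: HIT. Cache (LRU->MRU): [cat ram kiwi jay cherry]
  22. access cherry: HIT. Cache (LRU->MRU): [cat ram kiwi jay cherry]
  23. access plum: MISS, evict cat. Cache (LRU->MRU): [ram kiwi jay cherry plum]
  24. access cherry: HIT. Cache (LRU->MRU): [ram kiwi jay plum cherry]
  25. access elk: MISS, evict ram. Cache (LRU->MRU): [kiwi jay plum cherry elk]
  26. access cherry: HIT. Cache (LRU->MRU): [kiwi jay plum elk cherry]
  27. access cherry: HIT. Cache (LRU->MRU): [kiwi jay plum elk cherry]
  28. access kiwi: HIT. Cache (LRU->MRU): [jay plum elk cherry kiwi]
  29. access jay: HIT. Cache (LRU->MRU): [plum elk cherry kiwi jay]
  30. access mango: MISS, evict plum. Cache (LRU->MRU): [elk cherry kiwi jay mango]
  31. access cherry: HIT. Cache (LRU->MRU): [elk kiwi jay mango cherry]
  32. access cherry: HIT. Cache (LRU->MRU): [elk kiwi jay mango cherry]
  33. access cherry: HIT. Cache (LRU->MRU): [elk kiwi jay mango cherry]
  34. access jay: HIT. Cache (LRU->MRU): [elk kiwi mango cherry jay]
Total: 25 hits, 9 misses, 4 evictions

Hit rate = 25/34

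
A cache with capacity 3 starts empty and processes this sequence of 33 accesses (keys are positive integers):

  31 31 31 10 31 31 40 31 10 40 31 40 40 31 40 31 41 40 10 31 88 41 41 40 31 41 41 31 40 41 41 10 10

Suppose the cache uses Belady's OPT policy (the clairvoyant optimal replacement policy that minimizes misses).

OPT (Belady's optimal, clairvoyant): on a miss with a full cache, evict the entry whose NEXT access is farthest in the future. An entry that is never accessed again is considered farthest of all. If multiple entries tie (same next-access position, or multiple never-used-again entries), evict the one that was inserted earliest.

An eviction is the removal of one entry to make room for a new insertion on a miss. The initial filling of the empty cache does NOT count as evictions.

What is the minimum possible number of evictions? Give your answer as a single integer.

Answer: 5

Derivation:
OPT (Belady) simulation (capacity=3):
  1. access 31: MISS. Cache: [31]
  2. access 31: HIT. Next use of 31: step 3. Cache: [31]
  3. access 31: HIT. Next use of 31: step 5. Cache: [31]
  4. access 10: MISS. Cache: [31 10]
  5. access 31: HIT. Next use of 31: step 6. Cache: [31 10]
  6. access 31: HIT. Next use of 31: step 8. Cache: [31 10]
  7. access 40: MISS. Cache: [31 10 40]
  8. access 31: HIT. Next use of 31: step 11. Cache: [31 10 40]
  9. access 10: HIT. Next use of 10: step 19. Cache: [31 10 40]
  10. access 40: HIT. Next use of 40: step 12. Cache: [31 10 40]
  11. access 31: HIT. Next use of 31: step 14. Cache: [31 10 40]
  12. access 40: HIT. Next use of 40: step 13. Cache: [31 10 40]
  13. access 40: HIT. Next use of 40: step 15. Cache: [31 10 40]
  14. access 31: HIT. Next use of 31: step 16. Cache: [31 10 40]
  15. access 40: HIT. Next use of 40: step 18. Cache: [31 10 40]
  16. access 31: HIT. Next use of 31: step 20. Cache: [31 10 40]
  17. access 41: MISS, evict 31 (next use: step 20). Cache: [10 40 41]
  18. access 40: HIT. Next use of 40: step 24. Cache: [10 40 41]
  19. access 10: HIT. Next use of 10: step 32. Cache: [10 40 41]
  20. access 31: MISS, evict 10 (next use: step 32). Cache: [40 41 31]
  21. access 88: MISS, evict 31 (next use: step 25). Cache: [40 41 88]
  22. access 41: HIT. Next use of 41: step 23. Cache: [40 41 88]
  23. access 41: HIT. Next use of 41: step 26. Cache: [40 41 88]
  24. access 40: HIT. Next use of 40: step 29. Cache: [40 41 88]
  25. access 31: MISS, evict 88 (next use: never). Cache: [40 41 31]
  26. access 41: HIT. Next use of 41: step 27. Cache: [40 41 31]
  27. access 41: HIT. Next use of 41: step 30. Cache: [40 41 31]
  28. access 31: HIT. Next use of 31: never. Cache: [40 41 31]
  29. access 40: HIT. Next use of 40: never. Cache: [40 41 31]
  30. access 41: HIT. Next use of 41: step 31. Cache: [40 41 31]
  31. access 41: HIT. Next use of 41: never. Cache: [40 41 31]
  32. access 10: MISS, evict 40 (next use: never). Cache: [41 31 10]
  33. access 10: HIT. Next use of 10: never. Cache: [41 31 10]
Total: 25 hits, 8 misses, 5 evictions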